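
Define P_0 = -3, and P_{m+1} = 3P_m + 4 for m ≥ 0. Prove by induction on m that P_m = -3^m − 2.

Base case: P_0 = -3, and -3^0 − 2 = -1 − 2 = -3.
Assume P_r = -3^r − 2 for some r ≥ 0.
Then P_{r+1} = 3P_r + 4 = 3·(-3^r − 2) + 4 = -3^{r+1} − 6 + 4 = -3^{r+1} − 2.
This completes the inductive step, so P_m = -3^m − 2 for all m ≥ 0.

P_m = -3^m − 2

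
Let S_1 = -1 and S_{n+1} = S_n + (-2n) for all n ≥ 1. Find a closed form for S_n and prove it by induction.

Claim: S_n = -n^2 + n − 1.

Base case: S_1 = -1, and -1^2 + 1 − 1 = -1.
Assume S_k = -k^2 + k − 1.
Then S_{k+1} = S_k + (-2k) = (-k^2 + k − 1) + (-2k) = -k^2 − k − 1,
and -(k+1)^2 + (k+1) − 1 = -k^2 − k − 1.
This completes the inductive step, so S_n = -n^2 + n − 1 for all n ≥ 1.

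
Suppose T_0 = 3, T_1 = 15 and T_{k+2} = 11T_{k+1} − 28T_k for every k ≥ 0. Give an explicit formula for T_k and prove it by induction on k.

Claim: T_k = 2·4^k + 7^k.

Base cases: T_0 = 3 and 2·4^0 + 7^0 = 3; T_1 = 15 and 2·4^1 + 7^1 = 15.
Assume T_j = 2·4^j + 7^j for all 0 ≤ j ≤ r, where r ≥ 1.
Then T_{r+1} = 11T_r − 28T_{r−1} = 11·(2·4^r + 7^r) − 28·(2·4^{r−1} + 7^{r−1}) = 2·(11·4 − 28)4^{r−1} + (11·7 − 28)7^{r−1} = 32·4^{r−1} + 49·7^{r−1} = 2·4^{r+1} + 7^{r+1}.
So the formula holds for r+1, and by strong induction T_k = 2·4^k + 7^k for all k ≥ 0.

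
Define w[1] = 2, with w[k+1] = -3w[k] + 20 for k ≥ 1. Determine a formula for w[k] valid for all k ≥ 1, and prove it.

Claim: w[k] = (-3)^k + 5.

Base case: w[1] = 2, and (-3)^1 + 5 = -3 + 5 = 2.
Assume w[r] = (-3)^r + 5 for some r ≥ 1.
Then w[r+1] = -3w[r] + 20 = -3·((-3)^r + 5) + 20 = -3·(-3)^r − 15 + 20 = (-3)^{r+1} + 5.
By induction, w[k] = (-3)^k + 5 for all k ≥ 1.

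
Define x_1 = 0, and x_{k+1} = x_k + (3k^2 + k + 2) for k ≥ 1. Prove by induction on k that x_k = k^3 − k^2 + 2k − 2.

Base case: x_1 = 0, and 1^3 − 1^2 + 2·1 − 2 = 0.
Assume x_j = j^3 − j^2 + 2j − 2.
Then x_{j+1} = x_j + (3j^2 + j + 2) = (j^3 − j^2 + 2j − 2) + (3j^2 + j + 2) = j^3 + 2j^2 + 3j,
and (j+1)^3 − (j+1)^2 + 2·(j+1) − 2 = j^3 + 2j^2 + 3j.
Hence x_k = k^3 − k^2 + 2k − 2 for every k ≥ 1, by induction.

x_k = k^3 − k^2 + 2k − 2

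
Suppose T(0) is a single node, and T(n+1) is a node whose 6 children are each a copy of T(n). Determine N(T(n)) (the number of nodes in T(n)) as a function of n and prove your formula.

Claim: N(T(n)) = (6^{n+1} − 1)/5.

Base case: N(T(0)) = 1, and (6^{0+1} − 1)/5 = 1.
Assume N(T(r)) = (6^{r+1} − 1)/5.
Then N(T(r+1)) = 1 + 6N(T(r)) = 1 + 6·(6^{r+1} − 1)/5 = 1 + (6^{r+2} − 6)/5 = (5 + 6^{r+2} − 6)/5 = (6^{r+2} − 1)/5.
So the formula holds for r+1, and by induction N(T(n)) = (6^{n+1} − 1)/5 for all n ≥ 0.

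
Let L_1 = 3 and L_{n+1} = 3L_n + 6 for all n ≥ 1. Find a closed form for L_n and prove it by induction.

Claim: L_n = 2·3^n − 3.

Base case: L_1 = 3, and 2·3^1 − 3 = 6 − 3 = 3.
Assume L_k = 2·3^k − 3 for some k ≥ 1.
Then L_{k+1} = 3L_k + 6 = 3·(2·3^k − 3) + 6 = 6·3^k − 9 + 6 = 2·3^{k+1} − 3.
Hence L_n = 2·3^n − 3 for every n ≥ 1, by induction.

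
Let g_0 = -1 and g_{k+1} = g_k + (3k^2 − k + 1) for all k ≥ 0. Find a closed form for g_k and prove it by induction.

Claim: g_k = k^3 − 2k^2 + 2k − 1.

Base case: g_0 = -1, and 0^3 − 2·0^2 + 2·0 − 1 = -1.
Assume g_m = m^3 − 2m^2 + 2m − 1.
Then g_{m+1} = g_m + (3m^2 − m + 1) = (m^3 − 2m^2 + 2m − 1) + (3m^2 − m + 1) = m^3 + m^2 + m,
and (m+1)^3 − 2·(m+1)^2 + 2·(m+1) − 1 = m^3 + m^2 + m.
Hence g_k = k^3 − 2k^2 + 2k − 1 for every k ≥ 0, by induction.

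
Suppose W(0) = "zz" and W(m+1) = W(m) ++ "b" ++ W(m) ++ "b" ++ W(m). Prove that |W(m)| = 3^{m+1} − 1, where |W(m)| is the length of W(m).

Base case: |W(0)| = 2, and 3^{0+1} − 1 = 2.
Assume |W(k)| = 3^{k+1} − 1.
Then |W(k+1)| = 3|W(k)| + 2 = 3(3^{k+1} − 1) + 2 = 3^{k+2} − 3 + 2 = 3^{k+2} − 1.
Hence |W(m)| = 3^{m+1} − 1 for every m ≥ 0, by induction.

|W(m)| = 3^{m+1} − 1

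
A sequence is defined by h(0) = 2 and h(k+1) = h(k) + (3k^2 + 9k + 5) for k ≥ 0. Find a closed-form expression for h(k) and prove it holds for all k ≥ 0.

Claim: h(k) = k^3 + 3k^2 + k + 2.

Base case: h(0) = 2, and 0^3 + 3·0^2 + 0 + 2 = 2.
Assume h(m) = m^3 + 3m^2 + m + 2.
Then h(m+1) = h(m) + (3m^2 + 9m + 5) = (m^3 + 3m^2 + m + 2) + (3m^2 + 9m + 5) = m^3 + 6m^2 + 10m + 7,
and (m+1)^3 + 3·(m+1)^2 + (m+1) + 2 = m^3 + 6m^2 + 10m + 7.
Hence h(k) = k^3 + 3k^2 + k + 2 for every k ≥ 0, by induction.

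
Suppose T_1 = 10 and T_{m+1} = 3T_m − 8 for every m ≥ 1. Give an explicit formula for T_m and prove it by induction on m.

Claim: T_m = 2·3^m + 4.

Base case: T_1 = 10, and 2·3^1 + 4 = 6 + 4 = 10.
Assume T_r = 2·3^r + 4 for some r ≥ 1.
Then T_{r+1} = 3T_r − 8 = 3·(2·3^r + 4) − 8 = 6·3^r + 12 − 8 = 2·3^{r+1} + 4.
Hence T_m = 2·3^m + 4 for every m ≥ 1, by induction.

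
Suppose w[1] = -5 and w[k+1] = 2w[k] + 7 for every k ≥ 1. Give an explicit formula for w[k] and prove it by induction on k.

Claim: w[k] = 2^k − 7.

Base case: w[1] = -5, and 2^1 − 7 = 2 − 7 = -5.
Assume w[r] = 2^r − 7 for some r ≥ 1.
Then w[r+1] = 2w[r] + 7 = 2·(2^r − 7) + 7 = 2^{r+1} − 14 + 7 = 2^{r+1} − 7.
This completes the inductive step, so w[k] = 2^k − 7 for all k ≥ 1.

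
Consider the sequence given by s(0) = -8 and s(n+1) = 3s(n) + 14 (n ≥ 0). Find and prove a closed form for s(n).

Claim: s(n) = -3^n − 7.

Base case: s(0) = -8, and -3^0 − 7 = -1 − 7 = -8.
Assume s(j) = -3^j − 7 for some j ≥ 0.
Then s(j+1) = 3s(j) + 14 = 3·(-3^j − 7) + 14 = -3^{j+1} − 21 + 14 = -3^{j+1} − 7.
So the formula holds for j+1, and by induction s(n) = -3^n − 7 for all n ≥ 0.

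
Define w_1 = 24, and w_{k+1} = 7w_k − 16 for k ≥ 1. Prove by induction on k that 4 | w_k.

Base case: w_1 = 24 = 4·6, so 4 | w_1.
Assume 4 | w_r, so w_r = 4t for some integer t.
Then w_{r+1} = 7w_r − 16 = 7·(4t) − 16 = 4(7t − 4), so 4 | w_{r+1}.
So the property holds for r+1, and by induction 4 | w_k for all k ≥ 1.

4 | w_k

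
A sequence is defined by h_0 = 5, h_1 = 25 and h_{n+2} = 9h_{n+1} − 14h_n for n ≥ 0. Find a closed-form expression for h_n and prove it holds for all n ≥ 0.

Claim: h_n = 3·7^n + 2·2^n.

Base cases: h_0 = 5 and 3·7^0 + 2·2^0 = 5; h_1 = 25 and 3·7^1 + 2·2^1 = 25.
Assume h_j = 3·7^j + 2·2^j for all 0 ≤ j ≤ m, where m ≥ 1.
Then h_{m+1} = 9h_m − 14h_{m−1} = 9·(3·7^m + 2·2^m) − 14·(3·7^{m−1} + 2·2^{m−1}) = 3·(9·7 − 14)7^{m−1} + 2·(9·2 − 14)2^{m−1} = 147·7^{m−1} + 8·2^{m−1} = 3·7^{m+1} + 2·2^{m+1}.
Hence h_n = 3·7^n + 2·2^n for every n ≥ 0, by strong induction.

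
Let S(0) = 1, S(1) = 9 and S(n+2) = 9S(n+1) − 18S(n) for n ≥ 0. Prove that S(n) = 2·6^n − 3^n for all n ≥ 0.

Base cases: S(0) = 1 and 2·6^0 − 3^0 = 1; S(1) = 9 and 2·6^1 − 3^1 = 9.
Assume S(j) = 2·6^j − 3^j for all 0 ≤ j ≤ m, where m ≥ 1.
Then S(m+1) = 9S(m) − 18S(m−1) = 9·(2·6^m − 3^m) − 18·(2·6^{m−1} − 3^{m−1}) = 2·(9·6 − 18)6^{m−1} − (9·3 − 18)3^{m−1} = 72·6^{m−1} − 9·3^{m−1} = 2·6^{m+1} − 3^{m+1}.
By strong induction, S(n) = 2·6^n − 3^n for all n ≥ 0.

S(n) = 2·6^n − 3^n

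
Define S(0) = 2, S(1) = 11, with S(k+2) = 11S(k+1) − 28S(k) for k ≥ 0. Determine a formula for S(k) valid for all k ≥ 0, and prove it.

Claim: S(k) = 7^k + 4^k.

Base cases: S(0) = 2 and 7^0 + 4^0 = 2; S(1) = 11 and 7^1 + 4^1 = 11.
Assume S(j) = 7^j + 4^j for all 0 ≤ j ≤ r, where r ≥ 1.
Then S(r+1) = 11S(r) − 28S(r−1) = 11·(7^r + 4^r) − 28·(7^{r−1} + 4^{r−1}) = (11·7 − 28)7^{r−1} + (11·4 − 28)4^{r−1} = 49·7^{r−1} + 16·4^{r−1} = 7^{r+1} + 4^{r+1}.
This completes the inductive step, so S(k) = 7^k + 4^k for all k ≥ 0.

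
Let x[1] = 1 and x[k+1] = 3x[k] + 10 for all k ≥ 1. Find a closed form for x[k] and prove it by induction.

Claim: x[k] = 2·3^k − 5.

Base case: x[1] = 1, and 2·3^1 − 5 = 6 − 5 = 1.
Assume x[m] = 2·3^m − 5 for some m ≥ 1.
Then x[m+1] = 3x[m] + 10 = 3·(2·3^m − 5) + 10 = 6·3^m − 15 + 10 = 2·3^{m+1} − 5.
By induction, x[k] = 2·3^k − 5 for all k ≥ 1.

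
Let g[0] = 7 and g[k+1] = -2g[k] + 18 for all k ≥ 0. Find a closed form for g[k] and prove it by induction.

Claim: g[k] = (-2)^k + 6.

Base case: g[0] = 7, and (-2)^0 + 6 = 1 + 6 = 7.
Assume g[j] = (-2)^j + 6 for some j ≥ 0.
Then g[j+1] = -2g[j] + 18 = -2·((-2)^j + 6) + 18 = -2·(-2)^j − 12 + 18 = (-2)^{j+1} + 6.
So the formula holds for j+1, and by induction g[k] = (-2)^k + 6 for all k ≥ 0.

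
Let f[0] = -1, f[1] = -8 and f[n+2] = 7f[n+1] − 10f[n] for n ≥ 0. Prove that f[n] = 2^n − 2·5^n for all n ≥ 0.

Base cases: f[0] = -1 and 2^0 − 2·5^0 = -1; f[1] = -8 and 2^1 − 2·5^1 = -8.
Assume f[i] = 2^i − 2·5^i for all 0 ≤ i ≤ j, where j ≥ 1.
Then f[j+1] = 7f[j] − 10f[j−1] = 7·(2^j − 2·5^j) − 10·(2^{j−1} − 2·5^{j−1}) = (7·2 − 10)2^{j−1} − 2·(7·5 − 10)5^{j−1} = 4·2^{j−1} − 50·5^{j−1} = 2^{j+1} − 2·5^{j+1}.
So the formula holds for j+1, and by strong induction f[n] = 2^n − 2·5^n for all n ≥ 0.

f[n] = 2^n − 2·5^n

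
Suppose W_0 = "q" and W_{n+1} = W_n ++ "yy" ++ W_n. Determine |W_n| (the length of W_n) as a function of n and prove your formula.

Claim: |W_n| = 3·2^n − 2.

Base case: |W_0| = 1, and 3·2^0 − 2 = 1.
Assume |W_k| = 3·2^k − 2.
Then |W_{k+1}| = |W_k| + 2 + |W_k| = 2|W_k| + 2 = 2(3·2^k − 2) + 2 = 3·2^{k+1} − 4 + 2 = 3·2^{k+1} − 2.
Hence |W_n| = 3·2^n − 2 for every n ≥ 0, by induction.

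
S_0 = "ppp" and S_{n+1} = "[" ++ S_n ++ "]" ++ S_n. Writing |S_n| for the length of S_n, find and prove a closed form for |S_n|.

Claim: |S_n| = 5·2^n − 2.

Base case: |S_0| = 3, and 5·2^0 − 2 = 3.
Assume |S_j| = 5·2^j − 2.
Then |S_{j+1}| = 1 + |S_j| + 1 + |S_j| = 2|S_j| + 2 = 2(5·2^j − 2) + 2 = 5·2^{j+1} − 4 + 2 = 5·2^{j+1} − 2.
This completes the inductive step, so |S_n| = 5·2^n − 2 for all n ≥ 0.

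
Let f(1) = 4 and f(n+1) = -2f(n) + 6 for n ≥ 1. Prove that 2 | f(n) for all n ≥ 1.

Base case: f(1) = 4 = 2·2, so 2 | f(1).
Assume 2 | f(k), so f(k) = 2t for some integer t.
Then f(k+1) = -2f(k) + 6 = -2·(2t) + 6 = 2(-2t + 3), so 2 | f(k+1).
So the property holds for k+1, and by induction 2 | f(n) for all n ≥ 1.

2 | f(n)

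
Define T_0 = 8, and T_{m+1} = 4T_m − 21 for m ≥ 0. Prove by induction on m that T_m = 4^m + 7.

Base case: T_0 = 8, and 4^0 + 7 = 1 + 7 = 8.
Assume T_r = 4^r + 7 for some r ≥ 0.
Then T_{r+1} = 4T_r − 21 = 4·(4^r + 7) − 21 = 4^{r+1} + 28 − 21 = 4^{r+1} + 7.
This completes the inductive step, so T_m = 4^m + 7 for all m ≥ 0.

T_m = 4^m + 7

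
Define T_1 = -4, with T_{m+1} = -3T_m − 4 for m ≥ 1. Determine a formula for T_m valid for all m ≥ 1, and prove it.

Claim: T_m = (-3)^m − 1.

Base case: T_1 = -4, and (-3)^1 − 1 = -3 − 1 = -4.
Assume T_k = (-3)^k − 1 for some k ≥ 1.
Then T_{k+1} = -3T_k − 4 = -3·((-3)^k − 1) − 4 = -3·(-3)^k + 3 − 4 = (-3)^{k+1} − 1.
By induction, T_m = (-3)^m − 1 for all m ≥ 1.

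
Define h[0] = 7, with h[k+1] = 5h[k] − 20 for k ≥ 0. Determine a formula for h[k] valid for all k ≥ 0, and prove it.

Claim: h[k] = 2·5^k + 5.

Base case: h[0] = 7, and 2·5^0 + 5 = 2 + 5 = 7.
Assume h[j] = 2·5^j + 5 for some j ≥ 0.
Then h[j+1] = 5h[j] − 20 = 5·(2·5^j + 5) − 20 = 10·5^j + 25 − 20 = 2·5^{j+1} + 5.
By induction, h[k] = 2·5^k + 5 for all k ≥ 0.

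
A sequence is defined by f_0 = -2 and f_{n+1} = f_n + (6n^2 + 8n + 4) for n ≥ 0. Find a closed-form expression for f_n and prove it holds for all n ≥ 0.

Claim: f_n = 2n^3 + n^2 + n − 2.

Base case: f_0 = -2, and 2·0^3 + 0^2 + 0 − 2 = -2.
Assume f_m = 2m^3 + m^2 + m − 2.
Then f_{m+1} = f_m + (6m^2 + 8m + 4) = (2m^3 + m^2 + m − 2) + (6m^2 + 8m + 4) = 2m^3 + 7m^2 + 9m + 2,
and 2·(m+1)^3 + (m+1)^2 + (m+1) − 2 = 2m^3 + 7m^2 + 9m + 2.
This completes the inductive step, so f_n = 2n^3 + n^2 + n − 2 for all n ≥ 0.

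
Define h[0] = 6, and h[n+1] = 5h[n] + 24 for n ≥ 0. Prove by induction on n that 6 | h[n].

Base case: h[0] = 6 = 6·1, so 6 | h[0].
Assume 6 | h[j], so h[j] = 6t for some integer t.
Then h[j+1] = 5h[j] + 24 = 5·(6t) + 24 = 6(5t + 4), so 6 | h[j+1].
By induction, 6 | h[n] for all n ≥ 0.

6 | h[n]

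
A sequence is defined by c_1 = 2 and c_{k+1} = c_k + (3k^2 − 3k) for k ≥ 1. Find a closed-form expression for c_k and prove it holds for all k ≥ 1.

Claim: c_k = k^3 − 3k^2 + 2k + 2.

Base case: c_1 = 2, and 1^3 − 3·1^2 + 2·1 + 2 = 2.
Assume c_r = r^3 − 3r^2 + 2r + 2.
Then c_{r+1} = c_r + (3r^2 − 3r) = (r^3 − 3r^2 + 2r + 2) + (3r^2 − 3r) = r^3 − r + 2,
and (r+1)^3 − 3·(r+1)^2 + 2·(r+1) + 2 = r^3 − r + 2.
By induction, c_k = k^3 − 3k^2 + 2k + 2 for all k ≥ 1.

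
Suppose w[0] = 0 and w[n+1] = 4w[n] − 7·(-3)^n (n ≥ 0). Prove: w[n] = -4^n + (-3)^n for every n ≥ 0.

Base case: w[0] = 0, and -4^0 + (-3)^0 = -1 + 1 = 0.
Assume w[r] = -4^r + (-3)^r for some r ≥ 0.
Then w[r+1] = 4w[r] − 7·(-3)^r = 4·(-4^r + (-3)^r) − 7·(-3)^r = -4^{r+1} + 4·(-3)^r − 7·(-3)^r = -4^{r+1} − 3·(-3)^r = -4^{r+1} + (-3)^{r+1}.
This completes the inductive step, so w[n] = -4^n + (-3)^n for all n ≥ 0.

w[n] = -4^n + (-3)^n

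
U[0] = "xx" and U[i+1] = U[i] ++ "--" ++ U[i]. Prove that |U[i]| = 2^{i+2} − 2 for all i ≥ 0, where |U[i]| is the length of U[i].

Base case: |U[0]| = 2, and 2^{0+2} − 2 = 2.
Assume |U[r]| = 2^{r+2} − 2.
Then |U[r+1]| = |U[r]| + 2 + |U[r]| = 2|U[r]| + 2 = 2(2^{r+2} − 2) + 2 = 2^{r+3} − 4 + 2 = 2^{r+3} − 2.
This completes the inductive step, so |U[i]| = 2^{i+2} − 2 for all i ≥ 0.

|U[i]| = 2^{i+2} − 2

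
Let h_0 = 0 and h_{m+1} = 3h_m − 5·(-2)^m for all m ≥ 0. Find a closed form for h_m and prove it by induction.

Claim: h_m = -3^m + (-2)^m.

Base case: h_0 = 0, and -3^0 + (-2)^0 = -1 + 1 = 0.
Assume h_j = -3^j + (-2)^j for some j ≥ 0.
Then h_{j+1} = 3h_j − 5·(-2)^j = 3·(-3^j + (-2)^j) − 5·(-2)^j = -3^{j+1} + 3·(-2)^j − 5·(-2)^j = -3^{j+1} − 2·(-2)^j = -3^{j+1} + (-2)^{j+1}.
So the formula holds for j+1, and by induction h_m = -3^m + (-2)^m for all m ≥ 0.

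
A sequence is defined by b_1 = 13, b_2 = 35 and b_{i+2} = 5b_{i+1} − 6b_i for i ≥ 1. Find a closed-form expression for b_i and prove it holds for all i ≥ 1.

Claim: b_i = 3·3^i + 2·2^i.

Base cases: b_1 = 13 and 3·3^1 + 2·2^1 = 13; b_2 = 35 and 3·3^2 + 2·2^2 = 35.
Assume b_j = 3·3^j + 2·2^j for all 1 ≤ j ≤ k, where k ≥ 2.
Then b_{k+1} = 5b_k − 6b_{k−1} = 5·(3·3^k + 2·2^k) − 6·(3·3^{k−1} + 2·2^{k−1}) = 3·(5·3 − 6)3^{k−1} + 2·(5·2 − 6)2^{k−1} = 27·3^{k−1} + 8·2^{k−1} = 3·3^{k+1} + 2·2^{k+1}.
By strong induction, b_i = 3·3^i + 2·2^i for all i ≥ 1.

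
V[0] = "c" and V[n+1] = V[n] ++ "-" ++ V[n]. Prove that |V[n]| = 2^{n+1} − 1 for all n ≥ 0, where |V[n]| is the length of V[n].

Base case: |V[0]| = 1, and 2^{0+1} − 1 = 1.
Assume |V[m]| = 2^{m+1} − 1.
Then |V[m+1]| = |V[m]| + 1 + |V[m]| = 2|V[m]| + 1 = 2(2^{m+1} − 1) + 1 = 2^{m+2} − 2 + 1 = 2^{m+2} − 1.
This completes the inductive step, so |V[n]| = 2^{n+1} − 1 for all n ≥ 0.

|V[n]| = 2^{n+1} − 1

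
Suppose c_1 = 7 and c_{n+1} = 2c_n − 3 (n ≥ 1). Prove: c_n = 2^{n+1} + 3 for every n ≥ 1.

Base case: c_1 = 7, and 2^{1+1} + 3 = 4 + 3 = 7.
Assume c_m = 2^{m+1} + 3 for some m ≥ 1.
Then c_{m+1} = 2c_m − 3 = 2·(2^{m+1} + 3) − 3 = 2^{m+2} + 6 − 3 = 2^{m+2} + 3.
By induction, c_n = 2^{n+1} + 3 for all n ≥ 1.

c_n = 2^{n+1} + 3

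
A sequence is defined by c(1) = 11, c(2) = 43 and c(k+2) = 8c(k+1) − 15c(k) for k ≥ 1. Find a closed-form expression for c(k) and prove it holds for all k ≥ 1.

Claim: c(k) = 5^k + 2·3^k.

Base cases: c(1) = 11 and 5^1 + 2·3^1 = 11; c(2) = 43 and 5^2 + 2·3^2 = 43.
Assume c(j) = 5^j + 2·3^j for all 1 ≤ j ≤ m, where m ≥ 2.
Then c(m+1) = 8c(m) − 15c(m−1) = 8·(5^m + 2·3^m) − 15·(5^{m−1} + 2·3^{m−1}) = (8·5 − 15)5^{m−1} + 2·(8·3 − 15)3^{m−1} = 25·5^{m−1} + 18·3^{m−1} = 5^{m+1} + 2·3^{m+1}.
Hence c(k) = 5^k + 2·3^k for every k ≥ 1, by strong induction.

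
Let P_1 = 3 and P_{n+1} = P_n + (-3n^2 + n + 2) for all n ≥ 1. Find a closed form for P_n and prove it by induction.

Claim: P_n = -n^3 + 2n^2 + n + 1.

Base case: P_1 = 3, and -1^3 + 2·1^2 + 1 + 1 = 3.
Assume P_m = -m^3 + 2m^2 + m + 1.
Then P_{m+1} = P_m + (-3m^2 + m + 2) = (-m^3 + 2m^2 + m + 1) + (-3m^2 + m + 2) = -m^3 − m^2 + 2m + 3,
and -(m+1)^3 + 2·(m+1)^2 + (m+1) + 1 = -m^3 − m^2 + 2m + 3.
Hence P_n = -n^3 + 2n^2 + n + 1 for every n ≥ 1, by induction.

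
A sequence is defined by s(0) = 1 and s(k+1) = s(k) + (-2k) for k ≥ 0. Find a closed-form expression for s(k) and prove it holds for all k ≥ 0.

Claim: s(k) = -k^2 + k + 1.

Base case: s(0) = 1, and -0^2 + 0 + 1 = 1.
Assume s(r) = -r^2 + r + 1.
Then s(r+1) = s(r) + (-2r) = (-r^2 + r + 1) + (-2r) = -r^2 − r + 1,
and -(r+1)^2 + (r+1) + 1 = -r^2 − r + 1.
Hence s(k) = -k^2 + k + 1 for every k ≥ 0, by induction.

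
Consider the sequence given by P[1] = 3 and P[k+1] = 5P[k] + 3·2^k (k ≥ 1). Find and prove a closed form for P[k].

Claim: P[k] = 5^k − 2^k.

Base case: P[1] = 3, and 5^1 − 2^1 = 5 − 2 = 3.
Assume P[r] = 5^r − 2^r for some r ≥ 1.
Then P[r+1] = 5P[r] + 3·2^r = 5·(5^r − 2^r) + 3·2^r = 5^{r+1} − 5·2^r + 3·2^r = 5^{r+1} − 2·2^r = 5^{r+1} − 2^{r+1}.
Hence P[k] = 5^k − 2^k for every k ≥ 1, by induction.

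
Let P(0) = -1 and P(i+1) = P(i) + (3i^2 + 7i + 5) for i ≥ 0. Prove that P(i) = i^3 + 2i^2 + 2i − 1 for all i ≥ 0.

Base case: P(0) = -1, and 0^3 + 2·0^2 + 2·0 − 1 = -1.
Assume P(j) = j^3 + 2j^2 + 2j − 1.
Then P(j+1) = P(j) + (3j^2 + 7j + 5) = (j^3 + 2j^2 + 2j − 1) + (3j^2 + 7j + 5) = j^3 + 5j^2 + 9j + 4,
and (j+1)^3 + 2·(j+1)^2 + 2·(j+1) − 1 = j^3 + 5j^2 + 9j + 4.
By induction, P(i) = i^3 + 2i^2 + 2i − 1 for all i ≥ 0.

P(i) = i^3 + 2i^2 + 2i − 1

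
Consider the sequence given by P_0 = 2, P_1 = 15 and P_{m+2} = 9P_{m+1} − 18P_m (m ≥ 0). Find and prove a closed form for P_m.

Claim: P_m = 3·6^m − 3^m.

Base cases: P_0 = 2 and 3·6^0 − 3^0 = 2; P_1 = 15 and 3·6^1 − 3^1 = 15.
Assume P_j = 3·6^j − 3^j for all 0 ≤ j ≤ r, where r ≥ 1.
Then P_{r+1} = 9P_r − 18P_{r−1} = 9·(3·6^r − 3^r) − 18·(3·6^{r−1} − 3^{r−1}) = 3·(9·6 − 18)6^{r−1} − (9·3 − 18)3^{r−1} = 108·6^{r−1} − 9·3^{r−1} = 3·6^{r+1} − 3^{r+1}.
This completes the inductive step, so P_m = 3·6^m − 3^m for all m ≥ 0.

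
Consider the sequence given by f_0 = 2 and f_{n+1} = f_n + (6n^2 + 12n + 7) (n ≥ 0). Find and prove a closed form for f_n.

Claim: f_n = 2n^3 + 3n^2 + 2n + 2.

Base case: f_0 = 2, and 2·0^3 + 3·0^2 + 2·0 + 2 = 2.
Assume f_r = 2r^3 + 3r^2 + 2r + 2.
Then f_{r+1} = f_r + (6r^2 + 12r + 7) = (2r^3 + 3r^2 + 2r + 2) + (6r^2 + 12r + 7) = 2r^3 + 9r^2 + 14r + 9,
and 2·(r+1)^3 + 3·(r+1)^2 + 2·(r+1) + 2 = 2r^3 + 9r^2 + 14r + 9.
This completes the inductive step, so f_n = 2n^3 + 3n^2 + 2n + 2 for all n ≥ 0.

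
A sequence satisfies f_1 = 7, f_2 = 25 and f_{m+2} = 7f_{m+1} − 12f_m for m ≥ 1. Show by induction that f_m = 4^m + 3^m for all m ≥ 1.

Base cases: f_1 = 7 and 4^1 + 3^1 = 7; f_2 = 25 and 4^2 + 3^2 = 25.
Assume f_j = 4^j + 3^j for all 1 ≤ j ≤ r, where r ≥ 2.
Then f_{r+1} = 7f_r − 12f_{r−1} = 7·(4^r + 3^r) − 12·(4^{r−1} + 3^{r−1}) = (7·4 − 12)4^{r−1} + (7·3 − 12)3^{r−1} = 16·4^{r−1} + 9·3^{r−1} = 4^{r+1} + 3^{r+1}.
This completes the inductive step, so f_m = 4^m + 3^m for all m ≥ 1.

f_m = 4^m + 3^m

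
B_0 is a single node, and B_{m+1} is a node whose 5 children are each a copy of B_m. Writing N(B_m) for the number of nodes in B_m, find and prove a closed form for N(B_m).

Claim: N(B_m) = (5^{m+1} − 1)/4.

Base case: N(B_0) = 1, and (5^{0+1} − 1)/4 = 1.
Assume N(B_j) = (5^{j+1} − 1)/4.
Then N(B_{j+1}) = 1 + 5N(B_j) = 1 + 5·(5^{j+1} − 1)/4 = 1 + (5^{j+2} − 5)/4 = (4 + 5^{j+2} − 5)/4 = (5^{j+2} − 1)/4.
This completes the inductive step, so N(B_m) = (5^{m+1} − 1)/4 for all m ≥ 0.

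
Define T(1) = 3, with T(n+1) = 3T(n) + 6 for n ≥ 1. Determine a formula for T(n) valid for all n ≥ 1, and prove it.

Claim: T(n) = 2·3^n − 3.

Base case: T(1) = 3, and 2·3^1 − 3 = 6 − 3 = 3.
Assume T(m) = 2·3^m − 3 for some m ≥ 1.
Then T(m+1) = 3T(m) + 6 = 3·(2·3^m − 3) + 6 = 6·3^m − 9 + 6 = 2·3^{m+1} − 3.
So the formula holds for m+1, and by induction T(n) = 2·3^n − 3 for all n ≥ 1.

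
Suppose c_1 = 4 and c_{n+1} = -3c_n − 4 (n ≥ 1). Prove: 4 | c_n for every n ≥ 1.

Base case: c_1 = 4 = 4·1, so 4 | c_1.
Assume 4 | c_k, so c_k = 4t for some integer t.
Then c_{k+1} = -3c_k − 4 = -3·(4t) − 4 = 4(-3t − 1), so 4 | c_{k+1}.
Hence 4 | c_n for every n ≥ 1, by induction.

4 | c_n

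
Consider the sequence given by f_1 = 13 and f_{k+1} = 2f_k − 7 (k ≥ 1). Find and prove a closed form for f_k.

Claim: f_k = 3·2^k + 7.

Base case: f_1 = 13, and 3·2^1 + 7 = 6 + 7 = 13.
Assume f_r = 3·2^r + 7 for some r ≥ 1.
Then f_{r+1} = 2f_r − 7 = 2·(3·2^r + 7) − 7 = 6·2^r + 14 − 7 = 3·2^{r+1} + 7.
So the formula holds for r+1, and by induction f_k = 3·2^k + 7 for all k ≥ 1.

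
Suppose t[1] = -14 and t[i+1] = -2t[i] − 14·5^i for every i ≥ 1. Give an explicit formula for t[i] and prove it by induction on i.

Claim: t[i] = 2·(-2)^i − 2·5^i.

Base case: t[1] = -14, and 2·(-2)^1 − 2·5^1 = -4 − 10 = -14.
Assume t[j] = 2·(-2)^j − 2·5^j for some j ≥ 1.
Then t[j+1] = -2t[j] − 14·5^j = -2·(2·(-2)^j − 2·5^j) − 14·5^j = 2·(-2)^{j+1} + 4·5^j − 14·5^j = 2·(-2)^{j+1} − 10·5^j = 2·(-2)^{j+1} − 2·5^{j+1}.
Hence t[i] = 2·(-2)^i − 2·5^i for every i ≥ 1, by induction.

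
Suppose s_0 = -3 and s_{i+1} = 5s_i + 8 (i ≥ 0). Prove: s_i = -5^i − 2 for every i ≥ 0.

Base case: s_0 = -3, and -5^0 − 2 = -1 − 2 = -3.
Assume s_j = -5^j − 2 for some j ≥ 0.
Then s_{j+1} = 5s_j + 8 = 5·(-5^j − 2) + 8 = -5^{j+1} − 10 + 8 = -5^{j+1} − 2.
So the formula holds for j+1, and by induction s_i = -5^i − 2 for all i ≥ 0.

s_i = -5^i − 2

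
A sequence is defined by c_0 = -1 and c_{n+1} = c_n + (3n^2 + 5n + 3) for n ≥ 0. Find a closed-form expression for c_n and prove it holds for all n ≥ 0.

Claim: c_n = n^3 + n^2 + n − 1.

Base case: c_0 = -1, and 0^3 + 0^2 + 0 − 1 = -1.
Assume c_k = k^3 + k^2 + k − 1.
Then c_{k+1} = c_k + (3k^2 + 5k + 3) = (k^3 + k^2 + k − 1) + (3k^2 + 5k + 3) = k^3 + 4k^2 + 6k + 2,
and (k+1)^3 + (k+1)^2 + (k+1) − 1 = k^3 + 4k^2 + 6k + 2.
Hence c_n = n^3 + n^2 + n − 1 for every n ≥ 0, by induction.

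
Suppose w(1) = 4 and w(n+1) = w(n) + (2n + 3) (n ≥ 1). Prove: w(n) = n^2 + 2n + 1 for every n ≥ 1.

Base case: w(1) = 4, and 1^2 + 2·1 + 1 = 4.
Assume w(m) = m^2 + 2m + 1.
Then w(m+1) = w(m) + (2m + 3) = (m^2 + 2m + 1) + (2m + 3) = m^2 + 4m + 4,
and (m+1)^2 + 2·(m+1) + 1 = m^2 + 4m + 4.
By induction, w(n) = n^2 + 2n + 1 for all n ≥ 1.

w(n) = n^2 + 2n + 1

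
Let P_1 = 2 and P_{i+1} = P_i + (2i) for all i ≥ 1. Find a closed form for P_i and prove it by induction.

Claim: P_i = i^2 − i + 2.

Base case: P_1 = 2, and 1^2 − 1 + 2 = 2.
Assume P_r = r^2 − r + 2.
Then P_{r+1} = P_r + (2r) = (r^2 − r + 2) + (2r) = r^2 + r + 2,
and (r+1)^2 − (r+1) + 2 = r^2 + r + 2.
Hence P_i = i^2 − i + 2 for every i ≥ 1, by induction.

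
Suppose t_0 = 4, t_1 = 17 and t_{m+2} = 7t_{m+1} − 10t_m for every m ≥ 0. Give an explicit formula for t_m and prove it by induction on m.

Claim: t_m = 3·5^m + 2^m.

Base cases: t_0 = 4 and 3·5^0 + 2^0 = 4; t_1 = 17 and 3·5^1 + 2^1 = 17.
Assume t_i = 3·5^i + 2^i for all 0 ≤ i ≤ j, where j ≥ 1.
Then t_{j+1} = 7t_j − 10t_{j−1} = 7·(3·5^j + 2^j) − 10·(3·5^{j−1} + 2^{j−1}) = 3·(7·5 − 10)5^{j−1} + (7·2 − 10)2^{j−1} = 75·5^{j−1} + 4·2^{j−1} = 3·5^{j+1} + 2^{j+1}.
By strong induction, t_m = 3·5^m + 2^m for all m ≥ 0.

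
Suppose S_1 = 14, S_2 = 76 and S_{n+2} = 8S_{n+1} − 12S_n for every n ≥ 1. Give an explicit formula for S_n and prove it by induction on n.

Claim: S_n = 2·6^n + 2^n.

Base cases: S_1 = 14 and 2·6^1 + 2^1 = 14; S_2 = 76 and 2·6^2 + 2^2 = 76.
Assume S_j = 2·6^j + 2^j for all 1 ≤ j ≤ k, where k ≥ 2.
Then S_{k+1} = 8S_k − 12S_{k−1} = 8·(2·6^k + 2^k) − 12·(2·6^{k−1} + 2^{k−1}) = 2·(8·6 − 12)6^{k−1} + (8·2 − 12)2^{k−1} = 72·6^{k−1} + 4·2^{k−1} = 2·6^{k+1} + 2^{k+1}.
By strong induction, S_n = 2·6^n + 2^n for all n ≥ 1.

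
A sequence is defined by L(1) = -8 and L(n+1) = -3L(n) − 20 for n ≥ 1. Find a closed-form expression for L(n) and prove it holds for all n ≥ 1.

Claim: L(n) = (-3)^n − 5.

Base case: L(1) = -8, and (-3)^1 − 5 = -3 − 5 = -8.
Assume L(j) = (-3)^j − 5 for some j ≥ 1.
Then L(j+1) = -3L(j) − 20 = -3·((-3)^j − 5) − 20 = -3·(-3)^j + 15 − 20 = (-3)^{j+1} − 5.
By induction, L(n) = (-3)^n − 5 for all n ≥ 1.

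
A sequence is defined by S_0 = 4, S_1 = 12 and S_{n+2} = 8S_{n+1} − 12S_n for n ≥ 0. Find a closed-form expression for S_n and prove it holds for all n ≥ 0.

Claim: S_n = 3·2^n + 6^n.

Base cases: S_0 = 4 and 3·2^0 + 6^0 = 4; S_1 = 12 and 3·2^1 + 6^1 = 12.
Assume S_j = 3·2^j + 6^j for all 0 ≤ j ≤ r, where r ≥ 1.
Then S_{r+1} = 8S_r − 12S_{r−1} = 8·(3·2^r + 6^r) − 12·(3·2^{r−1} + 6^{r−1}) = 3·(8·2 − 12)2^{r−1} + (8·6 − 12)6^{r−1} = 12·2^{r−1} + 36·6^{r−1} = 3·2^{r+1} + 6^{r+1}.
Hence S_n = 3·2^n + 6^n for every n ≥ 0, by strong induction.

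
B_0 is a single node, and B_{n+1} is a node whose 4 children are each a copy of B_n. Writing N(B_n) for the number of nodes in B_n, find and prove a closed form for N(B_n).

Claim: N(B_n) = (4^{n+1} − 1)/3.

Base case: N(B_0) = 1, and (4^{0+1} − 1)/3 = 1.
Assume N(B_m) = (4^{m+1} − 1)/3.
Then N(B_{m+1}) = 1 + 4N(B_m) = 1 + 4·(4^{m+1} − 1)/3 = 1 + (4^{m+2} − 4)/3 = (3 + 4^{m+2} − 4)/3 = (4^{m+2} − 1)/3.
This completes the inductive step, so N(B_n) = (4^{n+1} − 1)/3 for all n ≥ 0.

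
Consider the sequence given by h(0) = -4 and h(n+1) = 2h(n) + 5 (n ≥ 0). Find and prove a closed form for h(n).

Claim: h(n) = 2^n − 5.

Base case: h(0) = -4, and 2^0 − 5 = 1 − 5 = -4.
Assume h(m) = 2^m − 5 for some m ≥ 0.
Then h(m+1) = 2h(m) + 5 = 2·(2^m − 5) + 5 = 2^{m+1} − 10 + 5 = 2^{m+1} − 5.
By induction, h(n) = 2^n − 5 for all n ≥ 0.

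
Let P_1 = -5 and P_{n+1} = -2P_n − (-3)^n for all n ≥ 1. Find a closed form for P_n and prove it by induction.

Claim: P_n = (-2)^n + (-3)^n.

Base case: P_1 = -5, and (-2)^1 + (-3)^1 = -2 − 3 = -5.
Assume P_k = (-2)^k + (-3)^k for some k ≥ 1.
Then P_{k+1} = -2P_k − (-3)^k = -2·((-2)^k + (-3)^k) − (-3)^k = (-2)^{k+1} − 2·(-3)^k − (-3)^k = (-2)^{k+1} − 3·(-3)^k = (-2)^{k+1} + (-3)^{k+1}.
This completes the inductive step, so P_n = (-2)^n + (-3)^n for all n ≥ 1.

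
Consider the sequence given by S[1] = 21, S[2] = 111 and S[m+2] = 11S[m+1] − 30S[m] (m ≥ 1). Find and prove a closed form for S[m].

Claim: S[m] = 3·5^m + 6^m.

Base cases: S[1] = 21 and 3·5^1 + 6^1 = 21; S[2] = 111 and 3·5^2 + 6^2 = 111.
Assume S[i] = 3·5^i + 6^i for all 1 ≤ i ≤ j, where j ≥ 2.
Then S[j+1] = 11S[j] − 30S[j−1] = 11·(3·5^j + 6^j) − 30·(3·5^{j−1} + 6^{j−1}) = 3·(11·5 − 30)5^{j−1} + (11·6 − 30)6^{j−1} = 75·5^{j−1} + 36·6^{j−1} = 3·5^{j+1} + 6^{j+1}.
So the formula holds for j+1, and by strong induction S[m] = 3·5^m + 6^m for all m ≥ 1.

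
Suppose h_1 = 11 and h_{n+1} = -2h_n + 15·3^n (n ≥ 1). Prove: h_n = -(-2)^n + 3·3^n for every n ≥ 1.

Base case: h_1 = 11, and -(-2)^1 + 3·3^1 = 2 + 9 = 11.
Assume h_m = -(-2)^m + 3·3^m for some m ≥ 1.
Then h_{m+1} = -2h_m + 15·3^m = -2·(-(-2)^m + 3·3^m) + 15·3^m = -(-2)^{m+1} − 6·3^m + 15·3^m = -(-2)^{m+1} + 9·3^m = -(-2)^{m+1} + 3·3^{m+1}.
Hence h_n = -(-2)^n + 3·3^n for every n ≥ 1, by induction.

h_n = -(-2)^n + 3·3^n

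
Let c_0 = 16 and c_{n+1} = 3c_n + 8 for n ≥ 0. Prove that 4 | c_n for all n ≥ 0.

Base case: c_0 = 16 = 4·4, so 4 | c_0.
Assume 4 | c_j, so c_j = 4t for some integer t.
Then c_{j+1} = 3c_j + 8 = 3·(4t) + 8 = 4(3t + 2), so 4 | c_{j+1}.
So the property holds for j+1, and by induction 4 | c_n for all n ≥ 0.

4 | c_n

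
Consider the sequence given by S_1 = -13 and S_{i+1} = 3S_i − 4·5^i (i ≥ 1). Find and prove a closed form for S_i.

Claim: S_i = -3^i − 2·5^i.

Base case: S_1 = -13, and -3^1 − 2·5^1 = -3 − 10 = -13.
Assume S_m = -3^m − 2·5^m for some m ≥ 1.
Then S_{m+1} = 3S_m − 4·5^m = 3·(-3^m − 2·5^m) − 4·5^m = -3^{m+1} − 6·5^m − 4·5^m = -3^{m+1} − 10·5^m = -3^{m+1} − 2·5^{m+1}.
By induction, S_i = -3^i − 2·5^i for all i ≥ 1.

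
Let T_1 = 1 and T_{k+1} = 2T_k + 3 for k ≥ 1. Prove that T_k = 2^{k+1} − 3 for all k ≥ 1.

Base case: T_1 = 1, and 2^{1+1} − 3 = 4 − 3 = 1.
Assume T_j = 2^{j+1} − 3 for some j ≥ 1.
Then T_{j+1} = 2T_j + 3 = 2·(2^{j+1} − 3) + 3 = 2^{j+2} − 6 + 3 = 2^{j+2} − 3.
This completes the inductive step, so T_k = 2^{k+1} − 3 for all k ≥ 1.

T_k = 2^{k+1} − 3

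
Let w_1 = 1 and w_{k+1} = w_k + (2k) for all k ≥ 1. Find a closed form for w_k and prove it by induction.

Claim: w_k = k^2 − k + 1.

Base case: w_1 = 1, and 1^2 − 1 + 1 = 1.
Assume w_m = m^2 − m + 1.
Then w_{m+1} = w_m + (2m) = (m^2 − m + 1) + (2m) = m^2 + m + 1,
and (m+1)^2 − (m+1) + 1 = m^2 + m + 1.
This completes the inductive step, so w_k = k^2 − k + 1 for all k ≥ 1.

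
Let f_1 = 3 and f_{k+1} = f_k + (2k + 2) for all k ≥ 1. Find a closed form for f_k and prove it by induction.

Claim: f_k = k^2 + k + 1.

Base case: f_1 = 3, and 1^2 + 1 + 1 = 3.
Assume f_j = j^2 + j + 1.
Then f_{j+1} = f_j + (2j + 2) = (j^2 + j + 1) + (2j + 2) = j^2 + 3j + 3,
and (j+1)^2 + (j+1) + 1 = j^2 + 3j + 3.
Hence f_k = k^2 + k + 1 for every k ≥ 1, by induction.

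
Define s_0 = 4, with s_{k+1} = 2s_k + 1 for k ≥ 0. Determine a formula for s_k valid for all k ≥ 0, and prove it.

Claim: s_k = 5·2^k − 1.

Base case: s_0 = 4, and 5·2^0 − 1 = 5 − 1 = 4.
Assume s_m = 5·2^m − 1 for some m ≥ 0.
Then s_{m+1} = 2s_m + 1 = 2·(5·2^m − 1) + 1 = 10·2^m − 2 + 1 = 5·2^{m+1} − 1.
So the formula holds for m+1, and by induction s_k = 5·2^k − 1 for all k ≥ 0.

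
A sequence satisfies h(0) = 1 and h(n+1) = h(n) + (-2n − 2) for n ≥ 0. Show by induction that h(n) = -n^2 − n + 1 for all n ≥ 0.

Base case: h(0) = 1, and -0^2 − 0 + 1 = 1.
Assume h(k) = -k^2 − k + 1.
Then h(k+1) = h(k) + (-2k − 2) = (-k^2 − k + 1) + (-2k − 2) = -k^2 − 3k − 1,
and -(k+1)^2 − (k+1) + 1 = -k^2 − 3k − 1.
By induction, h(n) = -n^2 − n + 1 for all n ≥ 0.

h(n) = -n^2 − n + 1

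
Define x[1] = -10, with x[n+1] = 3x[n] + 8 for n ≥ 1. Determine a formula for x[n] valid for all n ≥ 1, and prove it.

Claim: x[n] = -2·3^n − 4.

Base case: x[1] = -10, and -2·3^1 − 4 = -6 − 4 = -10.
Assume x[k] = -2·3^k − 4 for some k ≥ 1.
Then x[k+1] = 3x[k] + 8 = 3·(-2·3^k − 4) + 8 = -6·3^k − 12 + 8 = -2·3^{k+1} − 4.
By induction, x[n] = -2·3^n − 4 for all n ≥ 1.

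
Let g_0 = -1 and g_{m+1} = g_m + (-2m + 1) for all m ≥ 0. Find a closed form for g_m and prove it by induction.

Claim: g_m = -m^2 + 2m − 1.

Base case: g_0 = -1, and -0^2 + 2·0 − 1 = -1.
Assume g_j = -j^2 + 2j − 1.
Then g_{j+1} = g_j + (-2j + 1) = (-j^2 + 2j − 1) + (-2j + 1) = -j^2,
and -(j+1)^2 + 2·(j+1) − 1 = -j^2.
This completes the inductive step, so g_m = -m^2 + 2m − 1 for all m ≥ 0.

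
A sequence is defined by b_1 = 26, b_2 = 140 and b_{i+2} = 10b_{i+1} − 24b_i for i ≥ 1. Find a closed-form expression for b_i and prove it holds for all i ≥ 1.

Claim: b_i = 3·6^i + 2·4^i.

Base cases: b_1 = 26 and 3·6^1 + 2·4^1 = 26; b_2 = 140 and 3·6^2 + 2·4^2 = 140.
Assume b_j = 3·6^j + 2·4^j for all 1 ≤ j ≤ r, where r ≥ 2.
Then b_{r+1} = 10b_r − 24b_{r−1} = 10·(3·6^r + 2·4^r) − 24·(3·6^{r−1} + 2·4^{r−1}) = 3·(10·6 − 24)6^{r−1} + 2·(10·4 − 24)4^{r−1} = 108·6^{r−1} + 32·4^{r−1} = 3·6^{r+1} + 2·4^{r+1}.
This completes the inductive step, so b_i = 3·6^i + 2·4^i for all i ≥ 1.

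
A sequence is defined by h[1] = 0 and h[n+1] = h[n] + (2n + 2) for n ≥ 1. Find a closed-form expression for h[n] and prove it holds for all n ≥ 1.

Claim: h[n] = n^2 + n − 2.

Base case: h[1] = 0, and 1^2 + 1 − 2 = 0.
Assume h[r] = r^2 + r − 2.
Then h[r+1] = h[r] + (2r + 2) = (r^2 + r − 2) + (2r + 2) = r^2 + 3r,
and (r+1)^2 + (r+1) − 2 = r^2 + 3r.
Hence h[n] = n^2 + n − 2 for every n ≥ 1, by induction.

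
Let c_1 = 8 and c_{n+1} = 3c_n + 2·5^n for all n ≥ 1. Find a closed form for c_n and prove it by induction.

Claim: c_n = 3^n + 5^n.

Base case: c_1 = 8, and 3^1 + 5^1 = 3 + 5 = 8.
Assume c_r = 3^r + 5^r for some r ≥ 1.
Then c_{r+1} = 3c_r + 2·5^r = 3·(3^r + 5^r) + 2·5^r = 3^{r+1} + 3·5^r + 2·5^r = 3^{r+1} + 5·5^r = 3^{r+1} + 5^{r+1}.
This completes the inductive step, so c_n = 3^n + 5^n for all n ≥ 1.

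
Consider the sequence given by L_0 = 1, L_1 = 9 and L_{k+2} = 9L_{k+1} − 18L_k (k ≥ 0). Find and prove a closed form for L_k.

Claim: L_k = -3^k + 2·6^k.

Base cases: L_0 = 1 and -3^0 + 2·6^0 = 1; L_1 = 9 and -3^1 + 2·6^1 = 9.
Assume L_j = -3^j + 2·6^j for all 0 ≤ j ≤ r, where r ≥ 1.
Then L_{r+1} = 9L_r − 18L_{r−1} = 9·(-3^r + 2·6^r) − 18·(-3^{r−1} + 2·6^{r−1}) = -(9·3 − 18)3^{r−1} + 2·(9·6 − 18)6^{r−1} = -9·3^{r−1} + 72·6^{r−1} = -3^{r+1} + 2·6^{r+1}.
By strong induction, L_k = -3^k + 2·6^k for all k ≥ 0.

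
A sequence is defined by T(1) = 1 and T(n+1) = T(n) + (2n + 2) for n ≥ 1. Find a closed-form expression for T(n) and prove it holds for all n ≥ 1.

Claim: T(n) = n^2 + n − 1.

Base case: T(1) = 1, and 1^2 + 1 − 1 = 1.
Assume T(m) = m^2 + m − 1.
Then T(m+1) = T(m) + (2m + 2) = (m^2 + m − 1) + (2m + 2) = m^2 + 3m + 1,
and (m+1)^2 + (m+1) − 1 = m^2 + 3m + 1.
This completes the inductive step, so T(n) = n^2 + n − 1 for all n ≥ 1.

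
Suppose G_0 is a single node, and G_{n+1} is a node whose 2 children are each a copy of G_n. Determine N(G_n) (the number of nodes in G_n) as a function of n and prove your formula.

Claim: N(G_n) = 2^{n+1} − 1.

Base case: N(G_0) = 1, and 2^{0+1} − 1 = 1.
Assume N(G_j) = 2^{j+1} − 1.
Then N(G_{j+1}) = 1 + 2N(G_j) = 1 + 2(2^{j+1} − 1) = 2^{j+2} − 2 + 1 = 2^{j+2} − 1.
So the formula holds for j+1, and by induction N(G_n) = 2^{n+1} − 1 for all n ≥ 0.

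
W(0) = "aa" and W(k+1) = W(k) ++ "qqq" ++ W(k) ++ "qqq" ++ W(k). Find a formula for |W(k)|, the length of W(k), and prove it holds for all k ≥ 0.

Claim: |W(k)| = 5·3^k − 3.

Base case: |W(0)| = 2, and 5·3^0 − 3 = 2.
Assume |W(m)| = 5·3^m − 3.
Then |W(m+1)| = 3|W(m)| + 6 = 3(5·3^m − 3) + 6 = 5·3^{m+1} − 9 + 6 = 5·3^{m+1} − 3.
This completes the inductive step, so |W(k)| = 5·3^k − 3 for all k ≥ 0.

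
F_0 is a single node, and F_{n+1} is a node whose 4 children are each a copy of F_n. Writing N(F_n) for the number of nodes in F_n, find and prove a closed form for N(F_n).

Claim: N(F_n) = (4^{n+1} − 1)/3.

Base case: N(F_0) = 1, and (4^{0+1} − 1)/3 = 1.
Assume N(F_k) = (4^{k+1} − 1)/3.
Then N(F_{k+1}) = 1 + 4N(F_k) = 1 + 4·(4^{k+1} − 1)/3 = 1 + (4^{k+2} − 4)/3 = (3 + 4^{k+2} − 4)/3 = (4^{k+2} − 1)/3.
Hence N(F_n) = (4^{n+1} − 1)/3 for every n ≥ 0, by induction.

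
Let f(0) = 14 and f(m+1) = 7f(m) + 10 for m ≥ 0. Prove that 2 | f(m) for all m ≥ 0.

Base case: f(0) = 14 = 2·7, so 2 | f(0).
Assume 2 | f(k), so f(k) = 2t for some integer t.
Then f(k+1) = 7f(k) + 10 = 7·(2t) + 10 = 2(7t + 5), so 2 | f(k+1).
This completes the inductive step, so 2 | f(m) for all m ≥ 0.

2 | f(m)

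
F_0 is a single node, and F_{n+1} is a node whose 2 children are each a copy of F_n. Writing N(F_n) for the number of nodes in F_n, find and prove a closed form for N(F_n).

Claim: N(F_n) = 2^{n+1} − 1.

Base case: N(F_0) = 1, and 2^{0+1} − 1 = 1.
Assume N(F_j) = 2^{j+1} − 1.
Then N(F_{j+1}) = 1 + 2N(F_j) = 1 + 2(2^{j+1} − 1) = 2^{j+2} − 2 + 1 = 2^{j+2} − 1.
Hence N(F_n) = 2^{n+1} − 1 for every n ≥ 0, by induction.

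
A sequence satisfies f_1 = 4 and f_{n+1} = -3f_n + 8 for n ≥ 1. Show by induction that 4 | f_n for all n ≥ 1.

Base case: f_1 = 4 = 4·1, so 4 | f_1.
Assume 4 | f_m, so f_m = 4t for some integer t.
Then f_{m+1} = -3f_m + 8 = -3·(4t) + 8 = 4(-3t + 2), so 4 | f_{m+1}.
Hence 4 | f_n for every n ≥ 1, by induction.

4 | f_n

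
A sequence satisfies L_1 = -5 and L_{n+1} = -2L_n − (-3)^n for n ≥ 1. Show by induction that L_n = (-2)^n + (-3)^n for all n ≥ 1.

Base case: L_1 = -5, and (-2)^1 + (-3)^1 = -2 − 3 = -5.
Assume L_j = (-2)^j + (-3)^j for some j ≥ 1.
Then L_{j+1} = -2L_j − (-3)^j = -2·((-2)^j + (-3)^j) − (-3)^j = (-2)^{j+1} − 2·(-3)^j − (-3)^j = (-2)^{j+1} − 3·(-3)^j = (-2)^{j+1} + (-3)^{j+1}.
By induction, L_n = (-2)^n + (-3)^n for all n ≥ 1.

L_n = (-2)^n + (-3)^n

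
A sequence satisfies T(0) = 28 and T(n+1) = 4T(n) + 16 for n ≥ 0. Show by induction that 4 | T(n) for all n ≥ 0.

Base case: T(0) = 28 = 4·7, so 4 | T(0).
Assume 4 | T(r), so T(r) = 4t for some integer t.
Then T(r+1) = 4T(r) + 16 = 4·(4t) + 16 = 4(4t + 4), so 4 | T(r+1).
By induction, 4 | T(n) for all n ≥ 0.

4 | T(n)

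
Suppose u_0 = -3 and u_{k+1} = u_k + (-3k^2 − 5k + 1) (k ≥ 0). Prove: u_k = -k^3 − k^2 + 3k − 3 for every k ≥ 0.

Base case: u_0 = -3, and -0^3 − 0^2 + 3·0 − 3 = -3.
Assume u_m = -m^3 − m^2 + 3m − 3.
Then u_{m+1} = u_m + (-3m^2 − 5m + 1) = (-m^3 − m^2 + 3m − 3) + (-3m^2 − 5m + 1) = -m^3 − 4m^2 − 2m − 2,
and -(m+1)^3 − (m+1)^2 + 3·(m+1) − 3 = -m^3 − 4m^2 − 2m − 2.
Hence u_k = -k^3 − k^2 + 3k − 3 for every k ≥ 0, by induction.

u_k = -k^3 − k^2 + 3k − 3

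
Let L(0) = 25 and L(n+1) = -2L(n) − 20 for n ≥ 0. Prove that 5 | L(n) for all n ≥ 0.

Base case: L(0) = 25 = 5·5, so 5 | L(0).
Assume 5 | L(r), so L(r) = 5t for some integer t.
Then L(r+1) = -2L(r) − 20 = -2·(5t) − 20 = 5(-2t − 4), so 5 | L(r+1).
This completes the inductive step, so 5 | L(n) for all n ≥ 0.

5 | L(n)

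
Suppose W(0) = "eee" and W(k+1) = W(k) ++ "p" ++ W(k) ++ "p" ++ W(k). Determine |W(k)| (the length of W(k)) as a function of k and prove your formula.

Claim: |W(k)| = 4·3^k − 1.

Base case: |W(0)| = 3, and 4·3^0 − 1 = 3.
Assume |W(j)| = 4·3^j − 1.
Then |W(j+1)| = 3|W(j)| + 2 = 3(4·3^j − 1) + 2 = 4·3^{j+1} − 3 + 2 = 4·3^{j+1} − 1.
This completes the inductive step, so |W(k)| = 4·3^k − 1 for all k ≥ 0.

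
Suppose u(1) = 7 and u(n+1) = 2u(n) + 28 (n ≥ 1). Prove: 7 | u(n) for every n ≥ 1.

Base case: u(1) = 7 = 7·1, so 7 | u(1).
Assume 7 | u(k), so u(k) = 7t for some integer t.
Then u(k+1) = 2u(k) + 28 = 2·(7t) + 28 = 7(2t + 4), so 7 | u(k+1).
Hence 7 | u(n) for every n ≥ 1, by induction.

7 | u(n)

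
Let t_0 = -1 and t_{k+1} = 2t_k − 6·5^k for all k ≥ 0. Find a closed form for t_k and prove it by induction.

Claim: t_k = 2^k − 2·5^k.

Base case: t_0 = -1, and 2^0 − 2·5^0 = 1 − 2 = -1.
Assume t_j = 2^j − 2·5^j for some j ≥ 0.
Then t_{j+1} = 2t_j − 6·5^j = 2·(2^j − 2·5^j) − 6·5^j = 2^{j+1} − 4·5^j − 6·5^j = 2^{j+1} − 10·5^j = 2^{j+1} − 2·5^{j+1}.
Hence t_k = 2^k − 2·5^k for every k ≥ 0, by induction.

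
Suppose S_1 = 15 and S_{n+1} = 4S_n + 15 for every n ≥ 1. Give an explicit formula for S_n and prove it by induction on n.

Claim: S_n = 5·4^n − 5.

Base case: S_1 = 15, and 5·4^1 − 5 = 20 − 5 = 15.
Assume S_r = 5·4^r − 5 for some r ≥ 1.
Then S_{r+1} = 4S_r + 15 = 4·(5·4^r − 5) + 15 = 20·4^r − 20 + 15 = 5·4^{r+1} − 5.
This completes the inductive step, so S_n = 5·4^n − 5 for all n ≥ 1.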